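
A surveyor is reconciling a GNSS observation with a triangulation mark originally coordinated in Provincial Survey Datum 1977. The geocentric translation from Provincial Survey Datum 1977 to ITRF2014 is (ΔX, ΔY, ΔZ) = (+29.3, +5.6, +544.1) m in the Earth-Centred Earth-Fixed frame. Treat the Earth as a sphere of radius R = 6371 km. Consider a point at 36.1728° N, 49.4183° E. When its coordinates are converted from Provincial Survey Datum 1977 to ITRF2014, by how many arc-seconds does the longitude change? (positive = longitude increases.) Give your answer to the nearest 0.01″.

Δλ = -0.75″

sin φ = 0.590223, cos φ = 0.807241, sin λ = 0.759479, cos λ = 0.650532.
East component: ΔE = −sin λ·ΔX + cos λ·ΔY = −(0.759479)(29.3) + (0.650532)(5.6) = -18.61 m.
1° of latitude spans πR/180 = 111195 m; at latitude φ, 1° of longitude spans that × cos φ = 89761.1 m, so Δλ = -18.61 / 89761.1 × 3600 = -0.746″.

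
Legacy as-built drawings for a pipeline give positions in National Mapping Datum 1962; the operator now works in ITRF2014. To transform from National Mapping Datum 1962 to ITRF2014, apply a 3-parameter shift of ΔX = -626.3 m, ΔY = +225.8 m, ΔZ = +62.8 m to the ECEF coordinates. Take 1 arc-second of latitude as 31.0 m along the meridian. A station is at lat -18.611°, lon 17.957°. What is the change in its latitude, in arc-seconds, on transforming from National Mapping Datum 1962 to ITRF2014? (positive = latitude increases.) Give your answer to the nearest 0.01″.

Δφ = -3.50″

sin φ = -0.319141, cos φ = 0.947707, sin λ = 0.308303, cos λ = 0.951288.
North component: ΔN = −sin φ cos λ·ΔX − sin φ sin λ·ΔY + cos φ·ΔZ = −(-0.319141)(0.951288)(-626.3) − (-0.319141)(0.308303)(225.8) + (0.947707)(62.8) = -108.41 m.
1° of latitude spans 3600 × 31.00 = 111600 m, so Δφ = -108.41 / 111600 × 3600 = -3.497″.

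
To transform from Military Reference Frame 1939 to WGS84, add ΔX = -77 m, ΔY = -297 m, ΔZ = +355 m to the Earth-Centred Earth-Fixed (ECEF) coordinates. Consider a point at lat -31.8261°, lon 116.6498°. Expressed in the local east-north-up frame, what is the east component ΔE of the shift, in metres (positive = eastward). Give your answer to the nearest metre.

ΔE = 202 m

The local east axis at (φ, λ) is (−sin λ, cos λ, 0), so ΔE = −sin(116.6498°)·(-77) + cos(116.6498°)·(-297) = 202.04 m.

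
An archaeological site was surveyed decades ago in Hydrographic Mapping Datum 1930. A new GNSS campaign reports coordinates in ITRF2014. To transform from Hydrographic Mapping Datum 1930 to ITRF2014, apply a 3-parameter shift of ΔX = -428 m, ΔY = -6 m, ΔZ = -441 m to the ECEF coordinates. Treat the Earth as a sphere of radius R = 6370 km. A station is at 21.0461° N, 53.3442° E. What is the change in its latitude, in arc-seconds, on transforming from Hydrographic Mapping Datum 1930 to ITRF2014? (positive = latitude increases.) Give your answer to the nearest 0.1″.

Δφ = -10.3″

sin φ = 0.359119, cos φ = 0.933292, sin λ = 0.802236, cos λ = 0.597006.
North component: ΔN = −sin φ cos λ·ΔX − sin φ sin λ·ΔY + cos φ·ΔZ = −(0.359119)(0.597006)(-428) − (0.359119)(0.802236)(-6) + (0.933292)(-441) = -318.09 m.
1° of latitude spans πR/180 = 111177 m, so Δφ = -318.09 / 111177 × 3600 = -10.300″.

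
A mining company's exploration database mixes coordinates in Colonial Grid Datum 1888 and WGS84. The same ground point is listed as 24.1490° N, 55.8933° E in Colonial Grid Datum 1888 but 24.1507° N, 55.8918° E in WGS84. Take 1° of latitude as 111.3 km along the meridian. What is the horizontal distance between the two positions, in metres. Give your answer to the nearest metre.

243 m

Δφ = 24.1507° − 24.1490° = +0.0017°; Δλ = 55.8918° − 55.8933° = -0.0015°.
ΔN = Δφ × 111300 = 189.2 m; ΔE = Δλ × 111300 × cos(24.1490°) = -0.0015 × 111300 × 0.912485 = -152.3 m.
Distance = √(ΔE² + ΔN²) = √((-152.3)² + 189.2²) = 242.9 m.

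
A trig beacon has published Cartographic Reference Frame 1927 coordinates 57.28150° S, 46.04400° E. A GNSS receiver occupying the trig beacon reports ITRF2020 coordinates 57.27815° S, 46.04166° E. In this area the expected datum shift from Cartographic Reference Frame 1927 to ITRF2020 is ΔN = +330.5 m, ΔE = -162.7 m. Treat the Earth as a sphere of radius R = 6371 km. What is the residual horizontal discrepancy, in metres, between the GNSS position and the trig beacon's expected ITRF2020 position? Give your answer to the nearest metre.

47 m

Observed coordinate differences: Δφ = +0.00335°, Δλ = -0.00234°.
Converting to metres (1° lat = 111195 m, cos φ = 0.540512): observed ΔN = 372.5 m, observed ΔE = -140.6 m.
Subtracting the expected shift leaves a residual of 372.5 − (330.5) = 42.0 m north and -140.6 − (-162.7) = 22.1 m east.
Residual distance = √(42.0² + 22.1²) = 47.4 m.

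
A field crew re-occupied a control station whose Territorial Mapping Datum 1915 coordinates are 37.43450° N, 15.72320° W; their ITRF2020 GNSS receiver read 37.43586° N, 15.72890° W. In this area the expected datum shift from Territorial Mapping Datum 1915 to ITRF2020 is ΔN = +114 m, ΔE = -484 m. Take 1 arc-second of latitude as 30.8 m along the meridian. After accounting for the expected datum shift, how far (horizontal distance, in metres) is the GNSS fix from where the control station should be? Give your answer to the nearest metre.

Observed coordinate differences: Δφ = +0.00136°, Δλ = -0.00570°.
Converting to metres (1° lat = 110880 m, cos φ = 0.794049): observed ΔN = 150.8 m, observed ΔE = -501.9 m.
Subtracting the expected shift leaves a residual of 150.8 − (114) = 36.8 m north and -501.9 − (-484) = -17.9 m east.
Residual distance = √(36.8² + (-17.9)²) = 40.9 m.

41 m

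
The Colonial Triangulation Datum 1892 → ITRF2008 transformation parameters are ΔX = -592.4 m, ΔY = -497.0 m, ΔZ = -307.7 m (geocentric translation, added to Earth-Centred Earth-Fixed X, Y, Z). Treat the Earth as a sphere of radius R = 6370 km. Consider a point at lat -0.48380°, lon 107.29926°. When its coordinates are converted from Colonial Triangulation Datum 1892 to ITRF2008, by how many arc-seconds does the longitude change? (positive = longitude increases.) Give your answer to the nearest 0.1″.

Δλ = 23.1″

sin φ = -0.008444, cos φ = 0.999964, sin λ = 0.954765, cos λ = -0.297363.
East component: ΔE = −sin λ·ΔX + cos λ·ΔY = −(0.954765)(-592.4) + (-0.297363)(-497.0) = 713.39 m.
1° of latitude spans πR/180 = 111177 m; at latitude φ, 1° of longitude spans that × cos φ = 111173.5 m, so Δλ = 713.39 / 111173.5 × 3600 = 23.101″.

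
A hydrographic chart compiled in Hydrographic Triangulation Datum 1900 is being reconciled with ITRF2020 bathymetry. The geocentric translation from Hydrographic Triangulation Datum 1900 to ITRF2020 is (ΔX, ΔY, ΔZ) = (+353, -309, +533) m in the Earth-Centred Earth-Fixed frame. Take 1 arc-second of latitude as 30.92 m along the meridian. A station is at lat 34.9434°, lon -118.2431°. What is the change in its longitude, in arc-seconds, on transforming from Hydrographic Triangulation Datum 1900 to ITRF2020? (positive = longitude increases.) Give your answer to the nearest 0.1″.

sin φ = 0.572767, cos φ = 0.819718, sin λ = -0.880948, cos λ = -0.473214.
East component: ΔE = −sin λ·ΔX + cos λ·ΔY = −(-0.880948)(353) + (-0.473214)(-309) = 457.20 m.
1° of latitude spans 3600 × 30.92 = 111312 m; at latitude φ, 1° of longitude spans that × cos φ = 91244.5 m, so Δλ = 457.20 / 91244.5 × 3600 = 18.038″.

Δλ = 18.0″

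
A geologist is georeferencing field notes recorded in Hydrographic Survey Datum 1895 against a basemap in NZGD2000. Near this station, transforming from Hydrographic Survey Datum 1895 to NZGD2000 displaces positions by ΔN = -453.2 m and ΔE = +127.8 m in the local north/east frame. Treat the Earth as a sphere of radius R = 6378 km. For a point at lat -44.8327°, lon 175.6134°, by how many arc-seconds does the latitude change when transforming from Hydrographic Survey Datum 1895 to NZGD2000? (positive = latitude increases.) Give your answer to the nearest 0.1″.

On a sphere of radius R, 1 rad of latitude = R, so Δφ = ΔN / R = -453.2 / 6378000 = -7.1057e-05 rad = -14.657″.

Δφ = -14.7″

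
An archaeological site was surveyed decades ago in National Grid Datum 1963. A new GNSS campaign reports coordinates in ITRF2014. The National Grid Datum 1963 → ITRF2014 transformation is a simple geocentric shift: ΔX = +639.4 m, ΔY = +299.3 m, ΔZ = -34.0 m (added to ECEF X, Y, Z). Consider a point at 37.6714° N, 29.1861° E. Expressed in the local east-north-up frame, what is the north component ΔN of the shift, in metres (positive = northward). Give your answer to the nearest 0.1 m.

ΔN = -457.3 m

The local north axis is (−sin φ cos λ, −sin φ sin λ, cos φ), giving ΔN = -341.147 − 89.197 − 26.912 = -457.26 m.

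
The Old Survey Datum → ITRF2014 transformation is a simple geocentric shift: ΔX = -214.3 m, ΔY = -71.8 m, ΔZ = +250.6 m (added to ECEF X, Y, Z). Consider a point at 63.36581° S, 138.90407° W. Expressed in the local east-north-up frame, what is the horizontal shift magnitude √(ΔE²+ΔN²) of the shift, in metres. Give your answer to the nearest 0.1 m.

311.2 m

The local east axis at (φ, λ) is (−sin λ, cos λ, 0), so ΔE = −sin(-138.90407°)·(-214.3) + cos(-138.90407°)·(-71.8) = -86.75 m.
The local north axis is (−sin φ cos λ, −sin φ sin λ, cos φ), giving ΔN = 144.362 + 42.188 + 112.342 = 298.89 m.
Horizontal magnitude = √(ΔE² + ΔN²) = √((-86.75)² + 298.89²) = 311.23 m.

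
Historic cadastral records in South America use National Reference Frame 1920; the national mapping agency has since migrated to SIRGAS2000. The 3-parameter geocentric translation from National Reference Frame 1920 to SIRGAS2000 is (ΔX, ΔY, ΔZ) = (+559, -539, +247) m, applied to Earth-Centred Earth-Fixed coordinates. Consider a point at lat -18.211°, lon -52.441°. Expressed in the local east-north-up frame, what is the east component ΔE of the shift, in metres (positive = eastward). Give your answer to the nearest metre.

The local east axis at (φ, λ) is (−sin λ, cos λ, 0), so ΔE = −sin(-52.441°)·559 + cos(-52.441°)·(-539) = 114.57 m.

ΔE = 115 m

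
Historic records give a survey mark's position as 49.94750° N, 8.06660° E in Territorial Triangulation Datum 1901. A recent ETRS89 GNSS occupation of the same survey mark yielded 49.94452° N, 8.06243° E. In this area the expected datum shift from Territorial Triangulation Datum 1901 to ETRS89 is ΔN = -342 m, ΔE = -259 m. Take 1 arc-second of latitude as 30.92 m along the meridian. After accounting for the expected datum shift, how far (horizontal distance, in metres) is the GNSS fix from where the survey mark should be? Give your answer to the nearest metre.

Observed coordinate differences: Δφ = -0.00298°, Δλ = -0.00417°.
Converting to metres (1° lat = 111312 m, cos φ = 0.643489): observed ΔN = -331.7 m, observed ΔE = -298.7 m.
Subtracting the expected shift leaves a residual of -331.7 − (-342) = 10.3 m north and -298.7 − (-259) = -39.7 m east.
Residual distance = √(10.3² + (-39.7)²) = 41.0 m.

41 m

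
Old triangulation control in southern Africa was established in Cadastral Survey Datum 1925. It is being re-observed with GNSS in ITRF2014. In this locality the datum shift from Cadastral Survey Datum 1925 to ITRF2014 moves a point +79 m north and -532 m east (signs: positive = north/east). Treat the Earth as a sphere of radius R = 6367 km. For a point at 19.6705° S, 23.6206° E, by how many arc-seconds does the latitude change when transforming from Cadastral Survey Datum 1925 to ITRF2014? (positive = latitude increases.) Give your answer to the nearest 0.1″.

On a sphere of radius R, 1 rad of latitude = R, so Δφ = ΔN / R = 79.0 / 6367000 = 1.2408e-05 rad = 2.559″.

Δφ = 2.6″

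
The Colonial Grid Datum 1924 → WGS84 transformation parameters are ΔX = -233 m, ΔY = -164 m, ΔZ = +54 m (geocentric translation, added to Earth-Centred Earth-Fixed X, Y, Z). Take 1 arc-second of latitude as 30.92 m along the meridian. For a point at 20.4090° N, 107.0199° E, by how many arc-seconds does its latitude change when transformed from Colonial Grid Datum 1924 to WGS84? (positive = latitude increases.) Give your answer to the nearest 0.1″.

Δφ = 2.6″

sin φ = 0.348719, cos φ = 0.937227, sin λ = 0.956203, cos λ = -0.292704.
North component: ΔN = −sin φ cos λ·ΔX − sin φ sin λ·ΔY + cos φ·ΔZ = −(0.348719)(-0.292704)(-233) − (0.348719)(0.956203)(-164) + (0.937227)(54) = 81.51 m.
1° of latitude spans 3600 × 30.92 = 111312 m, so Δφ = 81.51 / 111312 × 3600 = 2.636″.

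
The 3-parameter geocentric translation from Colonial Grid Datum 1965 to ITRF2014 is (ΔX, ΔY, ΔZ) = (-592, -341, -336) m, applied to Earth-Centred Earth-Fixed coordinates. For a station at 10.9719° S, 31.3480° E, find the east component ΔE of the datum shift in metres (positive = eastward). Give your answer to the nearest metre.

ΔE = 17 m

At φ = -10.9719°, λ = 31.3480°: sin φ = -0.190328, cos φ = 0.981721, sin λ = 0.520235, cos λ = 0.854023.
ΔE = −sin λ·ΔX + cos λ·ΔY = −(0.520235)·(-592) + (0.854023)·(-341) = 16.76 m.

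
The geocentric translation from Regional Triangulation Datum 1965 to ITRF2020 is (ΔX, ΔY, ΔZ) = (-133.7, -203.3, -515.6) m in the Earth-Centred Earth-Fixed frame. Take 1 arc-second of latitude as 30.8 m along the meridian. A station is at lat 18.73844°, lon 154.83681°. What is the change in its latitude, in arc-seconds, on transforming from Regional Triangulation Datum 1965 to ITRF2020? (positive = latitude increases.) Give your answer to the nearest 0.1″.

Δφ = -16.2″

sin φ = 0.321248, cos φ = 0.946995, sin λ = 0.425198, cos λ = -0.905100.
North component: ΔN = −sin φ cos λ·ΔX − sin φ sin λ·ΔY + cos φ·ΔZ = −(0.321248)(-0.905100)(-133.7) − (0.321248)(0.425198)(-203.3) + (0.946995)(-515.6) = -499.38 m.
1° of latitude spans 3600 × 30.80 = 110880 m, so Δφ = -499.38 / 110880 × 3600 = -16.214″.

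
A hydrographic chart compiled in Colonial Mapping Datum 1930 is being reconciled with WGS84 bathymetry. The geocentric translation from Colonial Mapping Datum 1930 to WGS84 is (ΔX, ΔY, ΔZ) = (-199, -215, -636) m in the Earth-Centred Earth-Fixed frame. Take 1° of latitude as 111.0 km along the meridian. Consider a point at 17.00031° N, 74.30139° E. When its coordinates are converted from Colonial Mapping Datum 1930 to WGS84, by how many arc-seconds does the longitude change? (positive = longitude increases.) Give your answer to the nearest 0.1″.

Δλ = 4.5″

sin φ = 0.292377, cos φ = 0.956303, sin λ = 0.962698, cos λ = 0.270577.
East component: ΔE = −sin λ·ΔX + cos λ·ΔY = −(0.962698)(-199) + (0.270577)(-215) = 133.40 m.
1° of latitude spans 111000 m; at latitude φ, 1° of longitude spans that × cos φ = 106149.7 m, so Δλ = 133.40 / 106149.7 × 3600 = 4.524″.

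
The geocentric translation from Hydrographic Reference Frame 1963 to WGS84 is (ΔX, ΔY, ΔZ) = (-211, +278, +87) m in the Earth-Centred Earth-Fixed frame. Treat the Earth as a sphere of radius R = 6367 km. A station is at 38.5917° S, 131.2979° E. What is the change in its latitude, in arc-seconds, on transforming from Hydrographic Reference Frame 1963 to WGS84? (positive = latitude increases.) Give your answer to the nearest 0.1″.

sin φ = -0.623766, cos φ = 0.781611, sin λ = 0.751288, cos λ = -0.659974.
North component: ΔN = −sin φ cos λ·ΔX − sin φ sin λ·ΔY + cos φ·ΔZ = −(-0.623766)(-0.659974)(-211) − (-0.623766)(0.751288)(278) + (0.781611)(87) = 285.14 m.
1° of latitude spans πR/180 = 111125 m, so Δφ = 285.14 / 111125 × 3600 = 9.237″.

Δφ = 9.2″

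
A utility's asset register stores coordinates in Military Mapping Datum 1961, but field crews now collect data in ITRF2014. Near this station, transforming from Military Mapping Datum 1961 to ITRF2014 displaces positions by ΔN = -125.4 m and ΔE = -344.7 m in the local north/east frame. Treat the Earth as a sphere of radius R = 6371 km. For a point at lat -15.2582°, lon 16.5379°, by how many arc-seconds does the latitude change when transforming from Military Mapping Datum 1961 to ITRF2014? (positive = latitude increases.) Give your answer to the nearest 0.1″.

On a sphere of radius R, 1 rad of latitude = R, so Δφ = ΔN / R = -125.4 / 6371000 = -1.9683e-05 rad = -4.060″.

Δφ = -4.1″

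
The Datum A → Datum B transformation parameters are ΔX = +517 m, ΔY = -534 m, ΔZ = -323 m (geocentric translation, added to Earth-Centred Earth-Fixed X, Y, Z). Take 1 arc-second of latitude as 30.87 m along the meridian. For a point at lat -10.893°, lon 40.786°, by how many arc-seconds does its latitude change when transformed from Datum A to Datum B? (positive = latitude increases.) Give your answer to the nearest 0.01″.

Δφ = -10.01″

sin φ = -0.188975, cos φ = 0.981982, sin λ = 0.653236, cos λ = 0.757155.
North component: ΔN = −sin φ cos λ·ΔX − sin φ sin λ·ΔY + cos φ·ΔZ = −(-0.188975)(0.757155)(517) − (-0.188975)(0.653236)(-534) + (0.981982)(-323) = -309.13 m.
1° of latitude spans 3600 × 30.87 = 111132 m, so Δφ = -309.13 / 111132 × 3600 = -10.014″.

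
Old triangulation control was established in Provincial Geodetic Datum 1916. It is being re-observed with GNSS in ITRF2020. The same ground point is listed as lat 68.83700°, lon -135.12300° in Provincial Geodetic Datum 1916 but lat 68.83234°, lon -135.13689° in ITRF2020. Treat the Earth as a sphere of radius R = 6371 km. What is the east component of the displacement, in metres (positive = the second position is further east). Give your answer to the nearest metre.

ΔE = -558 m

Δφ = 68.83234° − 68.83700° = -0.00466°; Δλ = -135.13689° − -135.12300° = -0.01389°.
1° along a meridian = πR/180 = 111195 m.
ΔN = Δφ × 111195 = -518.2 m; ΔE = Δλ × 111195 × cos(68.83700°) = -0.01389 × 111195 × 0.361022 = -557.6 m.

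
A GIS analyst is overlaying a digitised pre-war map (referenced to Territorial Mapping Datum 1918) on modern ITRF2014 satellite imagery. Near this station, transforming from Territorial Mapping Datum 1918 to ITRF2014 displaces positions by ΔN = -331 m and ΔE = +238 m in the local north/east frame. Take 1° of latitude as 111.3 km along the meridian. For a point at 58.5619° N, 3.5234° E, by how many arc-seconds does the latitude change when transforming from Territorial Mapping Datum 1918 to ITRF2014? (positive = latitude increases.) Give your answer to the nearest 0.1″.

1° of latitude = 111.3 km, so Δφ = -331.0 / 111300 = -0.0029739° = -10.706″.

Δφ = -10.7″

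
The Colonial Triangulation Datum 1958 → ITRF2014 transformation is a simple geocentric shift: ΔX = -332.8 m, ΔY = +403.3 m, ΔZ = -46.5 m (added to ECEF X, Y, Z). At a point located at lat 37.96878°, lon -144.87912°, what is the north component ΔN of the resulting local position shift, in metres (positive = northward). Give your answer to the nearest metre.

ΔN = -61 m

At φ = 37.96878°, λ = -144.87912°: sin φ = 0.615232, cos φ = 0.788346, sin λ = -0.575303, cos λ = -0.817940.
ΔN = −sin φ cos λ·ΔX − sin φ sin λ·ΔY + cos φ·ΔZ = −(0.615232)(-0.817940)(-332.8) − (0.615232)(-0.575303)(403.3) + (0.788346)(-46.5) = -61.38 m.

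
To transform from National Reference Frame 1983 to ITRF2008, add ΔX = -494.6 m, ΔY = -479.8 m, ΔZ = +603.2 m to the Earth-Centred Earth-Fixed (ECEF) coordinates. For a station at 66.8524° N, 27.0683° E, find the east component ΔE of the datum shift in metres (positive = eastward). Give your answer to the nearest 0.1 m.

ΔE = -202.2 m

The local east axis at (φ, λ) is (−sin λ, cos λ, 0), so ΔE = −sin(27.0683°)·(-494.6) + cos(27.0683°)·(-479.8) = -202.18 m.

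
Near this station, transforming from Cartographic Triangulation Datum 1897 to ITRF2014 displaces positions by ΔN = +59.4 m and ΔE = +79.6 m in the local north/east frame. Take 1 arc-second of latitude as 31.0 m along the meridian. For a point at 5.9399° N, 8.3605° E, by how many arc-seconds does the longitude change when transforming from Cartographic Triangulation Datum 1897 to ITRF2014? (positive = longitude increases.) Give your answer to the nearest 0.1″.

Δλ = 2.6″

At latitude 5.9399°, cos φ = 0.994631.
1″ of longitude at this latitude = 31.00 × cos φ = 30.8336 m, so Δλ = 79.6 / 30.8336 = 2.582″.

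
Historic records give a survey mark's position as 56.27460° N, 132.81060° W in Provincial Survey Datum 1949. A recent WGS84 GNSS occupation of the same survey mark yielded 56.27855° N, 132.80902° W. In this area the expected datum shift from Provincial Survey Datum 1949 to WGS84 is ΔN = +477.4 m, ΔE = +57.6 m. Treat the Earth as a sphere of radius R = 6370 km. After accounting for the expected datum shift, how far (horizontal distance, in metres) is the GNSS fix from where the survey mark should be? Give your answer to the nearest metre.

Observed coordinate differences: Δφ = +0.00395°, Δλ = +0.00158°.
Converting to metres (1° lat = 111177 m, cos φ = 0.555213): observed ΔN = 439.2 m, observed ΔE = 97.5 m.
Subtracting the expected shift leaves a residual of 439.2 − (477.4) = -38.2 m north and 97.5 − (57.6) = 39.9 m east.
Residual distance = √((-38.2)² + 39.9²) = 55.3 m.

55 m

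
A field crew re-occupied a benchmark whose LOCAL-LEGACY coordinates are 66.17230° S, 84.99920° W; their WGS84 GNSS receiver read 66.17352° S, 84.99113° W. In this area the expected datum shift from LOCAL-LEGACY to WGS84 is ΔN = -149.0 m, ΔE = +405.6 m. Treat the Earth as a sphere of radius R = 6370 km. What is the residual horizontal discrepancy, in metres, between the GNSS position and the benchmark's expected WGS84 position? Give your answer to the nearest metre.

Observed coordinate differences: Δφ = -0.00122°, Δλ = +0.00807°.
Converting to metres (1° lat = 111177 m, cos φ = 0.403988): observed ΔN = -135.6 m, observed ΔE = 362.5 m.
Subtracting the expected shift leaves a residual of -135.6 − (-149.0) = 13.4 m north and 362.5 − (405.6) = -43.1 m east.
Residual distance = √(13.4² + (-43.1)²) = 45.2 m.

45 m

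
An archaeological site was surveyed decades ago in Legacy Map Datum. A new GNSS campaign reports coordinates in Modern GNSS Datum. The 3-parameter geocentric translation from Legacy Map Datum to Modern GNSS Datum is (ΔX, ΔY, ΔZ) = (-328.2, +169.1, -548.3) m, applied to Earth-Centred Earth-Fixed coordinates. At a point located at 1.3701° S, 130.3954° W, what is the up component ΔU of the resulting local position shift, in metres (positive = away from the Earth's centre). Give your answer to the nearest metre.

ΔU = 97 m

At φ = -1.3701°, λ = -130.3954°: sin φ = -0.023910, cos φ = 0.999714, sin λ = -0.761590, cos λ = -0.648059.
ΔU = cos φ cos λ·ΔX + cos φ sin λ·ΔY + sin φ·ΔZ = (0.999714)(-0.648059)(-328.2) + (0.999714)(-0.761590)(169.1) + (-0.023910)(-548.3) = 96.99 m.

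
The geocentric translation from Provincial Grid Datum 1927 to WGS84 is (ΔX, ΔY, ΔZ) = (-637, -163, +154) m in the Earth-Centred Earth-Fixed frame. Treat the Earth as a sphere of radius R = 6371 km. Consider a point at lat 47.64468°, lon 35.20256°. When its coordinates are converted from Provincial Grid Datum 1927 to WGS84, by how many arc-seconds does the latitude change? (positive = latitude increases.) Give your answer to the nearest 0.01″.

sin φ = 0.738981, cos φ = 0.673726, sin λ = 0.576469, cos λ = 0.817119.
North component: ΔN = −sin φ cos λ·ΔX − sin φ sin λ·ΔY + cos φ·ΔZ = −(0.738981)(0.817119)(-637) − (0.738981)(0.576469)(-163) + (0.673726)(154) = 557.83 m.
1° of latitude spans πR/180 = 111195 m, so Δφ = 557.83 / 111195 × 3600 = 18.060″.

Δφ = 18.06″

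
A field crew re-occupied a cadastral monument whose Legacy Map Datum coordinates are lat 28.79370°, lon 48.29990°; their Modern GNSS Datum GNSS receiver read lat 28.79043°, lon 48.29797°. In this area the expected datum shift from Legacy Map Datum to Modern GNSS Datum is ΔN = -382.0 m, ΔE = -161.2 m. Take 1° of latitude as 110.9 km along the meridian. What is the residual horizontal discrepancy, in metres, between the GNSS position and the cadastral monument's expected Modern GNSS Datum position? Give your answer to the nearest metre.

33 m

Observed coordinate differences: Δφ = -0.00327°, Δλ = -0.00193°.
Converting to metres (1° lat = 110900 m, cos φ = 0.876360): observed ΔN = -362.6 m, observed ΔE = -187.6 m.
Subtracting the expected shift leaves a residual of -362.6 − (-382.0) = 19.4 m north and -187.6 − (-161.2) = -26.4 m east.
Residual distance = √(19.4² + (-26.4)²) = 32.7 m.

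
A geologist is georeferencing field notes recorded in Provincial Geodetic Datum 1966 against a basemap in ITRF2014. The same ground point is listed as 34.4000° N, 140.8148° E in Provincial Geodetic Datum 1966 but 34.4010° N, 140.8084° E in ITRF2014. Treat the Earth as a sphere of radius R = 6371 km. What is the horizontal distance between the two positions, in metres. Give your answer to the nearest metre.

598 m

Δφ = 34.4010° − 34.4000° = +0.0010°; Δλ = 140.8084° − 140.8148° = -0.0064°.
1° along a meridian = πR/180 = 111195 m.
ΔN = Δφ × 111195 = 111.2 m; ΔE = Δλ × 111195 × cos(34.4000°) = -0.0064 × 111195 × 0.825113 = -587.2 m.
Distance = √(ΔE² + ΔN²) = √((-587.2)² + 111.2²) = 597.6 m.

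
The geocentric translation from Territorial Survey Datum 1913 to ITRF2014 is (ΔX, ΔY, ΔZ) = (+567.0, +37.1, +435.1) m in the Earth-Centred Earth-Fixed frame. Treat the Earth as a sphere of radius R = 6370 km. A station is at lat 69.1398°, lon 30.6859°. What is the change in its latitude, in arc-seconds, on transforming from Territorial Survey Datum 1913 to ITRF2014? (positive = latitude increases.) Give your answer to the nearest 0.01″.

Δφ = -10.31″

sin φ = 0.934452, cos φ = 0.356089, sin λ = 0.510331, cos λ = 0.859978.
North component: ΔN = −sin φ cos λ·ΔX − sin φ sin λ·ΔY + cos φ·ΔZ = −(0.934452)(0.859978)(567.0) − (0.934452)(0.510331)(37.1) + (0.356089)(435.1) = -318.40 m.
1° of latitude spans πR/180 = 111177 m, so Δφ = -318.40 / 111177 × 3600 = -10.310″.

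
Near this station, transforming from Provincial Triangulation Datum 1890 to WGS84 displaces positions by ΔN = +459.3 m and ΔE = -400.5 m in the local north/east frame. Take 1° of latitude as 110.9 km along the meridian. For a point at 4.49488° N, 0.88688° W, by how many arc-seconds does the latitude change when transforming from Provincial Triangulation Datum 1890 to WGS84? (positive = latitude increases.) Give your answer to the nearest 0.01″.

1° of latitude = 110.9 km, so Δφ = 459.3 / 110900 = 0.0041416° = 14.910″.

Δφ = 14.91″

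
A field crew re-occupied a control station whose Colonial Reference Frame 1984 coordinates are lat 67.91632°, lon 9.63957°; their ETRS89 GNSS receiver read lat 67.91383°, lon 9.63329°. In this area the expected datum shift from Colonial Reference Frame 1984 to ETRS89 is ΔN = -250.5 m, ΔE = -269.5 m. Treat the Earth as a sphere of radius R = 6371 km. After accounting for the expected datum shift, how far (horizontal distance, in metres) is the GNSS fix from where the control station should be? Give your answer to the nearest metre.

Observed coordinate differences: Δφ = -0.00249°, Δλ = -0.00628°.
Converting to metres (1° lat = 111195 m, cos φ = 0.375960): observed ΔN = -276.9 m, observed ΔE = -262.5 m.
Subtracting the expected shift leaves a residual of -276.9 − (-250.5) = -26.4 m north and -262.5 − (-269.5) = 7.0 m east.
Residual distance = √((-26.4)² + 7.0²) = 27.3 m.

27 m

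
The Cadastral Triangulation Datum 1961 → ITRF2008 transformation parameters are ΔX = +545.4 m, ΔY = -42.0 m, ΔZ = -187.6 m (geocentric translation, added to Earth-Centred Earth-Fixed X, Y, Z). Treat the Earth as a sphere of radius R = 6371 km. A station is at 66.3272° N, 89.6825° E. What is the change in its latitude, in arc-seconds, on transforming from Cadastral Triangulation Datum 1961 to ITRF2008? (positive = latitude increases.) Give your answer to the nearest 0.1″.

Δφ = -1.3″

sin φ = 0.915853, cos φ = 0.401513, sin λ = 0.999985, cos λ = 0.005541.
North component: ΔN = −sin φ cos λ·ΔX − sin φ sin λ·ΔY + cos φ·ΔZ = −(0.915853)(0.005541)(545.4) − (0.915853)(0.999985)(-42.0) + (0.401513)(-187.6) = -39.63 m.
1° of latitude spans πR/180 = 111195 m, so Δφ = -39.63 / 111195 × 3600 = -1.283″.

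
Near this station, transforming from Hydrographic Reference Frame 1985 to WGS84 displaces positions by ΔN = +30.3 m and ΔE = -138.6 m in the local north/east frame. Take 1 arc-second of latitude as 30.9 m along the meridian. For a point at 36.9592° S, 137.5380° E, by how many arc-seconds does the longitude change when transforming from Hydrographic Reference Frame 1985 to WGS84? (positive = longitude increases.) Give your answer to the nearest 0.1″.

Δλ = -5.6″

At latitude -36.9592°, cos φ = 0.799064.
1″ of longitude at this latitude = 30.90 × cos φ = 24.6911 m, so Δλ = -138.6 / 24.6911 = -5.613″.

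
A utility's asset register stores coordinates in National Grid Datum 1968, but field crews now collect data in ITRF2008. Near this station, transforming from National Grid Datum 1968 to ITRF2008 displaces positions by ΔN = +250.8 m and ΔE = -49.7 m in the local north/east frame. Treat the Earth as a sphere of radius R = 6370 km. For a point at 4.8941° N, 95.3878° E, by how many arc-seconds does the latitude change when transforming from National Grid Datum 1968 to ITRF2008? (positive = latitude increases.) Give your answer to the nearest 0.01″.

On a sphere of radius R, 1 rad of latitude = R, so Δφ = ΔN / R = 250.8 / 6370000 = 3.9372e-05 rad = 8.121″.

Δφ = 8.12″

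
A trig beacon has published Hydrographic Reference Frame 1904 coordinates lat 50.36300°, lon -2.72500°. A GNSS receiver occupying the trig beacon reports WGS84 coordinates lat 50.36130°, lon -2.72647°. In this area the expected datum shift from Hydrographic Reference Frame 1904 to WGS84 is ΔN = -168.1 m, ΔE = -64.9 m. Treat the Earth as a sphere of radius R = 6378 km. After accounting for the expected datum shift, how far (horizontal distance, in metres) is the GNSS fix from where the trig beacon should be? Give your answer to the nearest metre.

Observed coordinate differences: Δφ = -0.00170°, Δλ = -0.00147°.
Converting to metres (1° lat = 111317 m, cos φ = 0.637921): observed ΔN = -189.2 m, observed ΔE = -104.4 m.
Subtracting the expected shift leaves a residual of -189.2 − (-168.1) = -21.1 m north and -104.4 − (-64.9) = -39.5 m east.
Residual distance = √((-21.1)² + (-39.5)²) = 44.8 m.

45 m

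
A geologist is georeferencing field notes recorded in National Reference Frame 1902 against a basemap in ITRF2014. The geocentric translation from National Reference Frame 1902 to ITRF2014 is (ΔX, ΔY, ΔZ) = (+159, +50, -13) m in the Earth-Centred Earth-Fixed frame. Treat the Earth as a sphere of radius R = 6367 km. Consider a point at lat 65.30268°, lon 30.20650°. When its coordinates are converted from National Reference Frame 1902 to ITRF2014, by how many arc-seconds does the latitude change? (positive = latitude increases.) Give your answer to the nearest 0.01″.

sin φ = 0.908528, cos φ = 0.417825, sin λ = 0.503118, cos λ = 0.864218.
North component: ΔN = −sin φ cos λ·ΔX − sin φ sin λ·ΔY + cos φ·ΔZ = −(0.908528)(0.864218)(159) − (0.908528)(0.503118)(50) + (0.417825)(-13) = -153.13 m.
1° of latitude spans πR/180 = 111125 m, so Δφ = -153.13 / 111125 × 3600 = -4.961″.

Δφ = -4.96″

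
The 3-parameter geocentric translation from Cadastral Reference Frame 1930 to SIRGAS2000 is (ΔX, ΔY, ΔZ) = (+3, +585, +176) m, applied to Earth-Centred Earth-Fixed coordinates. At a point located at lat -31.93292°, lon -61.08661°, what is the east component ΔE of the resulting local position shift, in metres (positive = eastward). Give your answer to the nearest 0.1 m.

At φ = -31.93292°, λ = -61.08661°: sin φ = -0.528926, cos φ = 0.848668, sin λ = -0.875352, cos λ = 0.483487.
ΔE = −sin λ·ΔX + cos λ·ΔY = −(-0.875352)·(3) + (0.483487)·(585) = 285.47 m.

ΔE = 285.5 m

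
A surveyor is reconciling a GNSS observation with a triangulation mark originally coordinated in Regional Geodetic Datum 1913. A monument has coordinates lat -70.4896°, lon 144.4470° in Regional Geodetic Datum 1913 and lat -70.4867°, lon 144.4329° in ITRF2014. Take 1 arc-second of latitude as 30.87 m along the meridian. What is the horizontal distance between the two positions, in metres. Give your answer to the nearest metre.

615 m

Δφ = -70.4867° − -70.4896° = +0.0029°; Δλ = 144.4329° − 144.4470° = -0.0141°.
1° of latitude = 3600 × 30.87 = 111132 m.
ΔN = Δφ × 111132 = 322.3 m; ΔE = Δλ × 111132 × cos(-70.4896°) = -0.0141 × 111132 × 0.333978 = -523.3 m.
Distance = √(ΔE² + ΔN²) = √((-523.3)² + 322.3²) = 614.6 m.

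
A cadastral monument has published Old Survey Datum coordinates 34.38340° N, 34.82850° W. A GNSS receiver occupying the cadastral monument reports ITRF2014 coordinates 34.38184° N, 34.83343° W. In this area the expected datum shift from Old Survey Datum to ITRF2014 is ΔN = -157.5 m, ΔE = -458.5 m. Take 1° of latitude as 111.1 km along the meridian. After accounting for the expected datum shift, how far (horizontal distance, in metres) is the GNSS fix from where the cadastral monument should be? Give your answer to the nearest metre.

17 m

Observed coordinate differences: Δφ = -0.00156°, Δλ = -0.00493°.
Converting to metres (1° lat = 111100 m, cos φ = 0.825277): observed ΔN = -173.3 m, observed ΔE = -452.0 m.
Subtracting the expected shift leaves a residual of -173.3 − (-157.5) = -15.8 m north and -452.0 − (-458.5) = 6.5 m east.
Residual distance = √((-15.8)² + 6.5²) = 17.1 m.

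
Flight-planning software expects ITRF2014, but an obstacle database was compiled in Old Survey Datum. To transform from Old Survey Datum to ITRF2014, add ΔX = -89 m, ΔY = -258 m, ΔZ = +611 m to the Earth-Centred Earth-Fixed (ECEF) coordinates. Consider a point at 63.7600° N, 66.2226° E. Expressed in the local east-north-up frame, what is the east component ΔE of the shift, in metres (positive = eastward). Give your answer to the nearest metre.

At φ = 63.7600°, λ = 66.2226°: sin φ = 0.896950, cos φ = 0.442132, sin λ = 0.915119, cos λ = 0.403184.
ΔE = −sin λ·ΔX + cos λ·ΔY = −(0.915119)·(-89) + (0.403184)·(-258) = -22.58 m.

ΔE = -23 m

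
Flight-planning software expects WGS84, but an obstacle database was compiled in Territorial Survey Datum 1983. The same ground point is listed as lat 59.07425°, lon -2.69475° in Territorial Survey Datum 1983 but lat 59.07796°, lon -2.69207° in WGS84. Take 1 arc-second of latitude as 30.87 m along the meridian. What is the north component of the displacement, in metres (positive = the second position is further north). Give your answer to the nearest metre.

Δφ = 59.07796° − 59.07425° = +0.00371°; Δλ = -2.69207° − -2.69475° = +0.00268°.
1° of latitude = 3600 × 30.87 = 111132 m.
ΔN = Δφ × 111132 = 412.3 m; ΔE = Δλ × 111132 × cos(59.07425°) = +0.00268 × 111132 × 0.513927 = 153.1 m.

ΔN = 412 m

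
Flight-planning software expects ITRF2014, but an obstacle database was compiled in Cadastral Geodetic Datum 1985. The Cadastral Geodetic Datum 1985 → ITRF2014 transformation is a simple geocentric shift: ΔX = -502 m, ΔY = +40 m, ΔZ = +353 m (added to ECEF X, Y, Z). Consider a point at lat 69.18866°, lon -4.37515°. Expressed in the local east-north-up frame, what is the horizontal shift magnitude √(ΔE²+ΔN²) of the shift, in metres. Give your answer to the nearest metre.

596 m

The local east axis at (φ, λ) is (−sin λ, cos λ, 0), so ΔE = −sin(-4.37515°)·(-502) + cos(-4.37515°)·40 = 1.59 m.
The local north axis is (−sin φ cos λ, −sin φ sin λ, cos φ), giving ΔN = 467.880 + 2.852 + 125.418 = 596.15 m.
Horizontal magnitude = √(ΔE² + ΔN²) = √(1.59² + 596.15²) = 596.15 m.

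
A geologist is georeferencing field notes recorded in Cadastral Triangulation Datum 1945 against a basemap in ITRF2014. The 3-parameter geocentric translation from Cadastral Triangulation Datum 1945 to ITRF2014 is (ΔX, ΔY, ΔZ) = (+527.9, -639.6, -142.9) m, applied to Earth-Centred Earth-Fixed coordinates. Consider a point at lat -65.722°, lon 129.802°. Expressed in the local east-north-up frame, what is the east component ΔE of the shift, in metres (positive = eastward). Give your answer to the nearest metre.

ΔE = 4 m

At φ = -65.722°, λ = 129.802°: sin φ = -0.911561, cos φ = 0.411164, sin λ = 0.768261, cos λ = -0.640137.
ΔE = −sin λ·ΔX + cos λ·ΔY = −(0.768261)·(527.9) + (-0.640137)·(-639.6) = 3.87 m.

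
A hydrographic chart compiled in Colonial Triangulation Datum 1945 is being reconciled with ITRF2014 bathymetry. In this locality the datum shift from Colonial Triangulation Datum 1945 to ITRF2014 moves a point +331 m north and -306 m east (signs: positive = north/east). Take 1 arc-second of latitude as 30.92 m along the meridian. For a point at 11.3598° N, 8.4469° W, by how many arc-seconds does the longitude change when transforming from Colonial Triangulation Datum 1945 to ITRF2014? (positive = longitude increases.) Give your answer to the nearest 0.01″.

Δλ = -10.09″

At latitude 11.3598°, cos φ = 0.980410.
1″ of longitude at this latitude = 30.92 × cos φ = 30.3143 m, so Δλ = -306.0 / 30.3143 = -10.094″.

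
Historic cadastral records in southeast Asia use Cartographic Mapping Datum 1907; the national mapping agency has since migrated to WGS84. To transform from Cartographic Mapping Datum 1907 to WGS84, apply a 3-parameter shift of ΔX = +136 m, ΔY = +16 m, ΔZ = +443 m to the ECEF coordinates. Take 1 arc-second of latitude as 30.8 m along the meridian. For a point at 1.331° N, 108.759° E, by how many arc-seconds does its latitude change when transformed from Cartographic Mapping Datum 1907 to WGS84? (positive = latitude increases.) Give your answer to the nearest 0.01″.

Δφ = 14.40″

sin φ = 0.023228, cos φ = 0.999730, sin λ = 0.946880, cos λ = -0.321588.
North component: ΔN = −sin φ cos λ·ΔX − sin φ sin λ·ΔY + cos φ·ΔZ = −(0.023228)(-0.321588)(136) − (0.023228)(0.946880)(16) + (0.999730)(443) = 443.54 m.
1° of latitude spans 3600 × 30.80 = 110880 m, so Δφ = 443.54 / 110880 × 3600 = 14.401″.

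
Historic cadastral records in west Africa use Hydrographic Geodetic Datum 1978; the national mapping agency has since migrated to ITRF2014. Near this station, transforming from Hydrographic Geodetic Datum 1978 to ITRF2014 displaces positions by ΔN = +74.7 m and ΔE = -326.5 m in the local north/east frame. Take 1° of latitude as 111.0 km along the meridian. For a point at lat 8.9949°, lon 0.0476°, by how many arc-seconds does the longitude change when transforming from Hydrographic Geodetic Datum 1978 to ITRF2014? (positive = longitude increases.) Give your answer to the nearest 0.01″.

Δλ = -10.72″

At latitude 8.9949°, cos φ = 0.987702.
1° of longitude at this latitude = 111.0 × cos φ = 109.63 km, so Δλ = -326.5 / 109635.0 = -0.0029781° = -10.721″.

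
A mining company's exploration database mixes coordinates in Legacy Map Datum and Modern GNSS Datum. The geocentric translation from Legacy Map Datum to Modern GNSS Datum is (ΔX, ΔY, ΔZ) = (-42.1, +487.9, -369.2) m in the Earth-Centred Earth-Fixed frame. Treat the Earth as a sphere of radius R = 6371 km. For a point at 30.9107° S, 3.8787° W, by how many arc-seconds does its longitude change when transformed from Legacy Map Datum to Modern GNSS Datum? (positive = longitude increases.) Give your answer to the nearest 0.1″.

Δλ = 18.3″

sin φ = -0.513701, cos φ = 0.857969, sin λ = -0.067644, cos λ = 0.997709.
East component: ΔE = −sin λ·ΔX + cos λ·ΔY = −(-0.067644)(-42.1) + (0.997709)(487.9) = 483.93 m.
1° of latitude spans πR/180 = 111195 m; at latitude φ, 1° of longitude spans that × cos φ = 95401.8 m, so Δλ = 483.93 / 95401.8 × 3600 = 18.261″.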